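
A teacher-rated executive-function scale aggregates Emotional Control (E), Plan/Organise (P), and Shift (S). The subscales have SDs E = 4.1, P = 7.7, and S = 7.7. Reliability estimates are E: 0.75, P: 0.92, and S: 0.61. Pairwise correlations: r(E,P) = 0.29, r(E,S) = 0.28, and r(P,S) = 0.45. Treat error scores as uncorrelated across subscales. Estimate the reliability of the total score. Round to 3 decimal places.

Var(E+P+S) = 4.1² + 7.7² + 7.7² + 2·[4.1·7.7·0.29 + 4.1·7.7·0.28 + 7.7·7.7·0.45] = 135.39 + 89.3508 = 224.741.
Because errors are independent across components, Cov(Tᵢ,Tⱼ) = Cov(Xᵢ,Xⱼ); the off-diagonal part of the true-score variance is the same as above.
True-score variance = [4.1²·0.75 + 7.7²·0.92 + 7.7²·0.61] + 89.3508 = 103.321 + 89.3508 = 192.672.
Reliability = 192.672 / 224.741 = 0.857.

0.857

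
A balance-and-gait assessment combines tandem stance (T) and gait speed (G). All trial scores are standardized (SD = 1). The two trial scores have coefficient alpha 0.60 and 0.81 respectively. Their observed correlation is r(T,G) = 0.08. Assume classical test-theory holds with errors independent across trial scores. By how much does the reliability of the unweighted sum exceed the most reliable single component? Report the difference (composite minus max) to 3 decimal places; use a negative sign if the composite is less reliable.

Var(sum) = 2 + 0.16 = 2.16; true-score variance = 1.41 + 0.16 = 1.57; composite reliability = 0.7269.
Max component reliability = 0.8100.
Difference = 0.7269 − 0.8100 = -0.083.

-0.083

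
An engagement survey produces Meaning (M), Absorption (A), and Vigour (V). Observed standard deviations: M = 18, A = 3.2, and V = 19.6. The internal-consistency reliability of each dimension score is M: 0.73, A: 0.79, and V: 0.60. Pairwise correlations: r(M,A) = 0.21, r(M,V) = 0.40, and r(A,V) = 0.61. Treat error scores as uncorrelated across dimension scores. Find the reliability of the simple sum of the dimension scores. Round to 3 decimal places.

0.779

Var(M+A+V) = 18² + 3.2² + 19.6² + 2·[18·3.2·0.21 + 18·19.6·0.40 + 3.2·19.6·0.61] = 718.4 + 382.95 = 1101.35.
Under uncorrelated errors the observed covariances equal the true-score covariances, so only the own-variance terms attenuate.
True-score variance = [18²·0.73 + 3.2²·0.79 + 19.6²·0.60] + 382.95 = 475.106 + 382.95 = 858.056.
Reliability = 858.056 / 1101.35 = 0.779.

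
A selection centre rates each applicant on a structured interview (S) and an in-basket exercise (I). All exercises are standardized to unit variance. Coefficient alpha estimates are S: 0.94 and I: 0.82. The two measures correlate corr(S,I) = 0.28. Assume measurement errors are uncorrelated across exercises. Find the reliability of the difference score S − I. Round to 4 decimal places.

0.8333

Var(S−I) = 1 + 1 − 2·0.28 = 2 − 0.56 = 1.44.
Under uncorrelated errors the observed covariances equal the true-score covariances, so only the own-variance terms attenuate.
True-score variance = [0.94 + 0.82] − 0.56 = 1.76 − 0.56 = 1.2.
Reliability = 1.2 / 1.44 = 0.8333.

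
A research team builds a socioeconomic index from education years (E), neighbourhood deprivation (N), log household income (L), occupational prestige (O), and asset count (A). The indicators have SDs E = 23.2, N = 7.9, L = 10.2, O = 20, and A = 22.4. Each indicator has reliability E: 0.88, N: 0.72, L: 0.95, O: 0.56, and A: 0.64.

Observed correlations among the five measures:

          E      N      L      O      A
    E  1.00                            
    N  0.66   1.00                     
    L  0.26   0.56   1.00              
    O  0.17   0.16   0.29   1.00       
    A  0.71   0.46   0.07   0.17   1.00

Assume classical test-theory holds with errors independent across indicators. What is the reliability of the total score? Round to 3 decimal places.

Var(E+N+L+O+A) = 23.2² + 7.9² + 10.2² + 20² + 22.4² + 2·[23.2·7.9·0.66 + 23.2·10.2·0.26 + 23.2·20·0.17 + 23.2·22.4·0.71 + 7.9·10.2·0.56 + 7.9·20·0.16 + 7.9·22.4·0.46 + 10.2·20·0.29 + 10.2·22.4·0.07 + 20·22.4·0.17] = 1606.45 + 1866.93 = 3473.38.
Because errors are independent across components, Cov(Tᵢ,Tⱼ) = Cov(Xᵢ,Xⱼ); the off-diagonal part of the true-score variance is the same as above.
True-score variance = [23.2²·0.88 + 7.9²·0.72 + 10.2²·0.95 + 20²·0.56 + 22.4²·0.64] + 1866.93 = 1162.55 + 1866.93 = 3029.48.
Reliability = 3029.48 / 3473.38 = 0.872.

0.872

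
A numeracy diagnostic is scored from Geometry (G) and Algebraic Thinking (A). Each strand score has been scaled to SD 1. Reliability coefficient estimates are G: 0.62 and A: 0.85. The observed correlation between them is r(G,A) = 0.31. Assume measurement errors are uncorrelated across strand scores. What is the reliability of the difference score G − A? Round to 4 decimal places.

0.6159

Var(G−A) = 1 + 1 − 2·0.31 = 2 − 0.62 = 1.38.
Because errors are independent across components, Cov(Tᵢ,Tⱼ) = Cov(Xᵢ,Xⱼ); the off-diagonal part of the true-score variance is the same as above.
True-score variance = [0.62 + 0.85] − 0.62 = 1.47 − 0.62 = 0.85.
Reliability = 0.85 / 1.38 = 0.6159.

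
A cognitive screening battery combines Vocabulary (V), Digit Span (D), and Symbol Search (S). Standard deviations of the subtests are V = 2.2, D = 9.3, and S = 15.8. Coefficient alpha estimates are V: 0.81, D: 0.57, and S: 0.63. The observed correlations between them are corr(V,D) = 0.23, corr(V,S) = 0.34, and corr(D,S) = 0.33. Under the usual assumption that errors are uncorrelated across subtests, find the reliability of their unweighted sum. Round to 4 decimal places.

Var(V+D+S) = 2.2² + 9.3² + 15.8² + 2·[2.2·9.3·0.23 + 2.2·15.8·0.34 + 9.3·15.8·0.33] = 340.97 + 130.029 = 470.999.
With uncorrelated errors the cross-covariances are all true-score covariance, so they carry over unchanged; only the diagonal terms shrink to ρᵢσᵢ².
True-score variance = [2.2²·0.81 + 9.3²·0.57 + 15.8²·0.63] + 130.029 = 210.493 + 130.029 = 340.522.
Reliability = 340.522 / 470.999 = 0.7230.

0.7230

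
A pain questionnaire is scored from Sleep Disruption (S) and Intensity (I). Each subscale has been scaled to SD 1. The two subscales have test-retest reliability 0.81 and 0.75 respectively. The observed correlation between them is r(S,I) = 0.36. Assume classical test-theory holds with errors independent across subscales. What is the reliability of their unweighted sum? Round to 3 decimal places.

0.838

Var(S+I) = 2 + 2·[0.36] = 2 + 0.72 = 2.72.
Under uncorrelated errors the observed covariances equal the true-score covariances, so only the own-variance terms attenuate.
True-score variance = [0.81 + 0.75] + 0.72 = 1.56 + 0.72 = 2.28.
Reliability = 2.28 / 2.72 = 0.838.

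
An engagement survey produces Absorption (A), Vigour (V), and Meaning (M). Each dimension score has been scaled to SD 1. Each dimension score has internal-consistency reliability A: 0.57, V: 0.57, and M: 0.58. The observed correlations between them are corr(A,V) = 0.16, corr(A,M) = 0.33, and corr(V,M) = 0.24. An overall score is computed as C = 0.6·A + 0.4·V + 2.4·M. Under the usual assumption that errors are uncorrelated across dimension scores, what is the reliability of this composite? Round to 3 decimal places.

Var(C) = 0.6² + 0.4² + 2.4² + 2·[0.24·0.16 + 1.44·0.33 + 0.96·0.24] = 6.28 + 1.488 = 7.768.
With uncorrelated errors the cross-covariances are all true-score covariance, so they carry over unchanged; only the diagonal terms shrink to ρᵢσᵢ².
True-score variance = [0.6²·0.57 + 0.4²·0.57 + 2.4²·0.58] + 1.488 = 3.6372 + 1.488 = 5.1252.
Reliability = 5.1252 / 7.768 = 0.660.

0.660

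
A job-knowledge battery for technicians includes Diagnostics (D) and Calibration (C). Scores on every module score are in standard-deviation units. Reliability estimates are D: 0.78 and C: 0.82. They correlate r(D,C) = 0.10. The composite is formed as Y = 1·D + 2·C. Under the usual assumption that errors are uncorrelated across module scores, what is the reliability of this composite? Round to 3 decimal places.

Var(Y) = 1 + 2² + 2·[2·0.10] = 5 + 0.4 = 5.4.
Under uncorrelated errors the observed covariances equal the true-score covariances, so only the own-variance terms attenuate.
True-score variance = [0.78 + 2²·0.82] + 0.4 = 4.06 + 0.4 = 4.46.
Reliability = 4.46 / 5.4 = 0.826.

0.826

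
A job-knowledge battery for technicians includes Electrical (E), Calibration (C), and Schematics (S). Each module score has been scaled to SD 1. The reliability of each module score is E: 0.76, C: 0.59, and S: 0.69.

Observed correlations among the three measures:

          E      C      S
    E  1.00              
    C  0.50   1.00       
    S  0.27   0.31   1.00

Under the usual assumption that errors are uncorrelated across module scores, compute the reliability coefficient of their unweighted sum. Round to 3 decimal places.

0.814

Var(E+C+S) = 3 + 2·[0.50 + 0.27 + 0.31] = 3 + 2.16 = 5.16.
With uncorrelated errors the cross-covariances are all true-score covariance, so they carry over unchanged; only the diagonal terms shrink to ρᵢσᵢ².
True-score variance = [0.76 + 0.59 + 0.69] + 2.16 = 2.04 + 2.16 = 4.2.
Reliability = 4.2 / 5.16 = 0.814.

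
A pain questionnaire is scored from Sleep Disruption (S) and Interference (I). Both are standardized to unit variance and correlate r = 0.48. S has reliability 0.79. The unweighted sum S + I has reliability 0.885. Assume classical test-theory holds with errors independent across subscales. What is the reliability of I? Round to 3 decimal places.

0.870

Var(S+I) = 2 + 2·0.48 = 2.960.
True-score variance = ρ_S + ρ_I + 2·0.48, so 0.885 = (0.79 + ρ_I + 0.96) / 2.960.
ρ_I = 0.885·2.960 − 0.79 − 0.96 = 0.870.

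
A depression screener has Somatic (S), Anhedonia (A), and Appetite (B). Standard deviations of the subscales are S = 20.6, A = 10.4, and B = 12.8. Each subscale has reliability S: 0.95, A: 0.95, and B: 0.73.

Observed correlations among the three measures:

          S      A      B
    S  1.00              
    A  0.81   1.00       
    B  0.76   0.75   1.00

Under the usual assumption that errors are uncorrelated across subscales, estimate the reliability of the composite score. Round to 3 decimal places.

Var(S+A+B) = 20.6² + 10.4² + 12.8² + 2·[20.6·10.4·0.81 + 20.6·12.8·0.76 + 10.4·12.8·0.75] = 696.36 + 947.542 = 1643.9.
Under uncorrelated errors the observed covariances equal the true-score covariances, so only the own-variance terms attenuate.
True-score variance = [20.6²·0.95 + 10.4²·0.95 + 12.8²·0.73] + 947.542 = 625.497 + 947.542 = 1573.04.
Reliability = 1573.04 / 1643.9 = 0.957.

0.957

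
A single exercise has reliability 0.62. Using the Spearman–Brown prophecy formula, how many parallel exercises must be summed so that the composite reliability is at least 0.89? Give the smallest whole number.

k ≥ ρ*(1−ρ₁)/(ρ₁(1−ρ*)) = 0.89·0.38 / (0.62·0.11) = 4.959.
Smallest integer k = 5.

5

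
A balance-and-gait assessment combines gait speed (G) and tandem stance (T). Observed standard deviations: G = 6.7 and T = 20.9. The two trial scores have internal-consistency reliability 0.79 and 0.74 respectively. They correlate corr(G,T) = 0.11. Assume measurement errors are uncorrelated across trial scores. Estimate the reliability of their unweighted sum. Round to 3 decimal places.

0.760

Var(G+T) = 6.7² + 20.9² + 2·[6.7·20.9·0.11] = 481.7 + 30.8066 = 512.507.
Under uncorrelated errors the observed covariances equal the true-score covariances, so only the own-variance terms attenuate.
True-score variance = [6.7²·0.79 + 20.9²·0.74] + 30.8066 = 358.702 + 30.8066 = 389.509.
Reliability = 389.509 / 512.507 = 0.760.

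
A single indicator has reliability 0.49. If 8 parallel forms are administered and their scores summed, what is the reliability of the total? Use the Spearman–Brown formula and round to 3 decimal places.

0.885

ρ_k = kρ / (1 + (k−1)ρ) = 8·0.49 / (1 + 7·0.49) = 3.920 / 4.430 = 0.885.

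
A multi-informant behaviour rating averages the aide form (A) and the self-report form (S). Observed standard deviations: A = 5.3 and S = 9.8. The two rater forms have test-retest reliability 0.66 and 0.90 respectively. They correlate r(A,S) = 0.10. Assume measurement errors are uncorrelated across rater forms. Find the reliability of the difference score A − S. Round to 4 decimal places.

0.8316

Var(A−S) = 5.3² + 9.8² − 2·5.3·9.8·0.10 = 124.13 − 10.388 = 113.742.
Under uncorrelated errors the observed covariances equal the true-score covariances, so only the own-variance terms attenuate.
True-score variance = [5.3²·0.66 + 9.8²·0.90] − 10.388 = 104.975 − 10.388 = 94.5874.
Reliability = 94.5874 / 113.742 = 0.8316.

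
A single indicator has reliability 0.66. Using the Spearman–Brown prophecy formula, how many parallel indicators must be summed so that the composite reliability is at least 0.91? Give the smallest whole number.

k ≥ ρ*(1−ρ₁)/(ρ₁(1−ρ*)) = 0.91·0.34 / (0.66·0.09) = 5.209.
Smallest integer k = 6.

6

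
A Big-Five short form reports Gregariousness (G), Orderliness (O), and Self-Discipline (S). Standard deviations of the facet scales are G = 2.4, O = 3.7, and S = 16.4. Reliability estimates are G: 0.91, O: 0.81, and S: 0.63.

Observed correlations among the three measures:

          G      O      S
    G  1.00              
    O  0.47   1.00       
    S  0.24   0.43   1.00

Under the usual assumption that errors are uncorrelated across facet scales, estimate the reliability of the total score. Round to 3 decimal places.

Var(G+O+S) = 2.4² + 3.7² + 16.4² + 2·[2.4·3.7·0.47 + 2.4·16.4·0.24 + 3.7·16.4·0.43] = 288.41 + 79.4248 = 367.835.
Because errors are independent across components, Cov(Tᵢ,Tⱼ) = Cov(Xᵢ,Xⱼ); the off-diagonal part of the true-score variance is the same as above.
True-score variance = [2.4²·0.91 + 3.7²·0.81 + 16.4²·0.63] + 79.4248 = 185.775 + 79.4248 = 265.2.
Reliability = 265.2 / 367.835 = 0.721.

0.721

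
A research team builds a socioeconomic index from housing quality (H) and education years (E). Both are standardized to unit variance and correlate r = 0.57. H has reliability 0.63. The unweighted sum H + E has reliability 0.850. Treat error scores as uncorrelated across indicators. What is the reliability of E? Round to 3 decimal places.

Var(H+E) = 2 + 2·0.57 = 3.140.
True-score variance = ρ_H + ρ_E + 2·0.57, so 0.850 = (0.63 + ρ_E + 1.14) / 3.140.
ρ_E = 0.850·3.140 − 0.63 − 1.14 = 0.899.

0.899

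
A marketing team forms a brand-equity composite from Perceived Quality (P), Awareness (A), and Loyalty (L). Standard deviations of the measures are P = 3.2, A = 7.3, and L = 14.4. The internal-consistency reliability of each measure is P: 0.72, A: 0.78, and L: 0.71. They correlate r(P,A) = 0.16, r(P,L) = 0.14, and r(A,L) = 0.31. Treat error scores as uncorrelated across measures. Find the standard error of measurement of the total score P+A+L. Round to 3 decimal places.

Var(total) = 270.89 + 85.552 = 356.442.
True-score variance = 196.165 + 85.552 = 281.717, so reliability = 0.7904.
Error variance = 356.442 − 281.717 = 74.7254; SEM = √74.7254 = 8.644.

8.644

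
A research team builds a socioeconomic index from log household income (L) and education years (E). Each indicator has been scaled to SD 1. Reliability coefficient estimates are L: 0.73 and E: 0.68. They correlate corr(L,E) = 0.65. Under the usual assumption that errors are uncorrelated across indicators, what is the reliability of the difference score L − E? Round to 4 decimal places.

Var(L−E) = 1 + 1 − 2·0.65 = 2 − 1.3 = 0.7.
Because errors are independent across components, Cov(Tᵢ,Tⱼ) = Cov(Xᵢ,Xⱼ); the off-diagonal part of the true-score variance is the same as above.
True-score variance = [0.73 + 0.68] − 1.3 = 1.41 − 1.3 = 0.11.
Reliability = 0.11 / 0.7 = 0.1571.

0.1571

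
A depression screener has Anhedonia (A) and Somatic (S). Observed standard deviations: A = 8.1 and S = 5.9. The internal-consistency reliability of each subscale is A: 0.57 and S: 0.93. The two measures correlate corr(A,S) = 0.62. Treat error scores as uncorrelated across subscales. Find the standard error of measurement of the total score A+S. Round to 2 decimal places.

5.54

Var(total) = 100.42 + 59.2596 = 159.68.
True-score variance = 69.771 + 59.2596 = 129.031, so reliability = 0.8081.
Error variance = 159.68 − 129.031 = 30.649; SEM = √30.649 = 5.54.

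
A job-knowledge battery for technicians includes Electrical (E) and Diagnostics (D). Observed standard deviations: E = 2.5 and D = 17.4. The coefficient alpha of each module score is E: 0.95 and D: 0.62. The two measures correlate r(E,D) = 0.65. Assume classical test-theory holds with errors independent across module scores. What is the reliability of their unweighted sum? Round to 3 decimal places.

0.684

Var(E+D) = 2.5² + 17.4² + 2·[2.5·17.4·0.65] = 309.01 + 56.55 = 365.56.
Under uncorrelated errors the observed covariances equal the true-score covariances, so only the own-variance terms attenuate.
True-score variance = [2.5²·0.95 + 17.4²·0.62] + 56.55 = 193.649 + 56.55 = 250.199.
Reliability = 250.199 / 365.56 = 0.684.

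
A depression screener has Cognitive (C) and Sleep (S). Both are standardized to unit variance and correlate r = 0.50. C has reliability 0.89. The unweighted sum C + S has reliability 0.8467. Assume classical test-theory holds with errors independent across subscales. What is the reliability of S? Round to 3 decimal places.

Var(C+S) = 2 + 2·0.50 = 3.000.
True-score variance = ρ_C + ρ_S + 2·0.50, so 0.8467 = (0.89 + ρ_S + 1.00) / 3.000.
ρ_S = 0.8467·3.000 − 0.89 − 1.00 = 0.650.

0.650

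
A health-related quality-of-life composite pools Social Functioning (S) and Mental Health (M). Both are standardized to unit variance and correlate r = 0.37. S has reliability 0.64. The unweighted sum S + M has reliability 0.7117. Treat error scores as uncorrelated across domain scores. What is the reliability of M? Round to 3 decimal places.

Var(S+M) = 2 + 2·0.37 = 2.740.
True-score variance = ρ_S + ρ_M + 2·0.37, so 0.7117 = (0.64 + ρ_M + 0.74) / 2.740.
ρ_M = 0.7117·2.740 − 0.64 − 0.74 = 0.570.

0.570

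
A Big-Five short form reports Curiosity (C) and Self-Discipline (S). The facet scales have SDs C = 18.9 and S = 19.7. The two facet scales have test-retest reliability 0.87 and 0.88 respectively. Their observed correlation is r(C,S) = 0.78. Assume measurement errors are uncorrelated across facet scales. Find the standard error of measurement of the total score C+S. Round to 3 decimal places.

9.644

Var(total) = 745.3 + 580.835 = 1326.13.
True-score variance = 652.292 + 580.835 = 1233.13, so reliability = 0.9299.
Error variance = 1326.13 − 1233.13 = 93.0081; SEM = √93.0081 = 9.644.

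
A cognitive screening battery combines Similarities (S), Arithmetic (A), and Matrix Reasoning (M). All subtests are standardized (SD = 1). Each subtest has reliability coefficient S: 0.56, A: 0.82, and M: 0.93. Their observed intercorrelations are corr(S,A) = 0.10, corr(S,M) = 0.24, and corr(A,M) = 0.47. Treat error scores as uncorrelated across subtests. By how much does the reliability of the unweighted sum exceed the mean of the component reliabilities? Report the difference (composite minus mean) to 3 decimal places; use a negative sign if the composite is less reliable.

Var(sum) = 3 + 1.62 = 4.62; true-score variance = 2.31 + 1.62 = 3.93; composite reliability = 0.8506.
Mean component reliability = 0.7700.
Difference = 0.8506 − 0.7700 = 0.081.

0.081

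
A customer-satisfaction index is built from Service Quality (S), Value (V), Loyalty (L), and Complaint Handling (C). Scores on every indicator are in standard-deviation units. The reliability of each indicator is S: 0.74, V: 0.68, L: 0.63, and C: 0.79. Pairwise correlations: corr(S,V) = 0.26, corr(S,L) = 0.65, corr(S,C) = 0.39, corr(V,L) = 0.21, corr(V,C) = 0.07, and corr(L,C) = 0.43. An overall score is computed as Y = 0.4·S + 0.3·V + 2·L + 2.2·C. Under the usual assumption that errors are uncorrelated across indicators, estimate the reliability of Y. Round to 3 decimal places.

Var(Y) = 0.4² + 0.3² + 2² + 2.2² + 2·[0.12·0.26 + 0.8·0.65 + 0.88·0.39 + 0.6·0.21 + 0.66·0.07 + 4.4·0.43] = 9.09 + 5.9172 = 15.0072.
With uncorrelated errors the cross-covariances are all true-score covariance, so they carry over unchanged; only the diagonal terms shrink to ρᵢσᵢ².
True-score variance = [0.4²·0.74 + 0.3²·0.68 + 2²·0.63 + 2.2²·0.79] + 5.9172 = 6.5232 + 5.9172 = 12.4404.
Reliability = 12.4404 / 15.0072 = 0.829.

0.829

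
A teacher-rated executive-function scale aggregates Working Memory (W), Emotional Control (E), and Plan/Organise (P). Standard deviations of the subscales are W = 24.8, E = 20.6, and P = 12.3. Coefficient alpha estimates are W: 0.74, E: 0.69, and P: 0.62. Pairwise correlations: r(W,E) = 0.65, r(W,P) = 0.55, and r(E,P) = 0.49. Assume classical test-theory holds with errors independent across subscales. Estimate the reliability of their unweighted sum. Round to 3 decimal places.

0.857

Var(W+E+P) = 24.8² + 20.6² + 12.3² + 2·[24.8·20.6·0.65 + 24.8·12.3·0.55 + 20.6·12.3·0.49] = 1190.69 + 1248 = 2438.69.
With uncorrelated errors the cross-covariances are all true-score covariance, so they carry over unchanged; only the diagonal terms shrink to ρᵢσᵢ².
True-score variance = [24.8²·0.74 + 20.6²·0.69 + 12.3²·0.62] + 1248 = 841.738 + 1248 = 2089.74.
Reliability = 2089.74 / 2438.69 = 0.857.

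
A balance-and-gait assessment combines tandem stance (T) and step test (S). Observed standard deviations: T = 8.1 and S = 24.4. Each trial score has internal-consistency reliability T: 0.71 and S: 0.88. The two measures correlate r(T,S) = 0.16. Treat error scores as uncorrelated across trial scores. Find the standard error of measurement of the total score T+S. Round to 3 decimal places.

9.512

Var(total) = 660.97 + 63.2448 = 724.215.
True-score variance = 570.5 + 63.2448 = 633.745, so reliability = 0.8751.
Error variance = 724.215 − 633.745 = 90.4701; SEM = √90.4701 = 9.512.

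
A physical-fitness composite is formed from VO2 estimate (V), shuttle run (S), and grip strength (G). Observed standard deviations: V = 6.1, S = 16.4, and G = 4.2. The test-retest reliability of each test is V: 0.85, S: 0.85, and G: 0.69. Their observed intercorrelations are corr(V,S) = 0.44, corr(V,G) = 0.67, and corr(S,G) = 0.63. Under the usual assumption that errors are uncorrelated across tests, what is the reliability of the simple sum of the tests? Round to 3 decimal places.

0.904

Var(V+S+G) = 6.1² + 16.4² + 4.2² + 2·[6.1·16.4·0.44 + 6.1·4.2·0.67 + 16.4·4.2·0.63] = 323.81 + 209.155 = 532.965.
With uncorrelated errors the cross-covariances are all true-score covariance, so they carry over unchanged; only the diagonal terms shrink to ρᵢσᵢ².
True-score variance = [6.1²·0.85 + 16.4²·0.85 + 4.2²·0.69] + 209.155 = 272.416 + 209.155 = 481.571.
Reliability = 481.571 / 532.965 = 0.904.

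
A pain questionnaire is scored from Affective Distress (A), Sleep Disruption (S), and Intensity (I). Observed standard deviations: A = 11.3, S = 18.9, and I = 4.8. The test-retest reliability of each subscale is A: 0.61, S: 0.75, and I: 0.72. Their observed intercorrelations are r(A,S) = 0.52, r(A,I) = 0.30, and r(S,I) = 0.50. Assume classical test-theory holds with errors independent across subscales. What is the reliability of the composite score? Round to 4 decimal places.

Var(A+S+I) = 11.3² + 18.9² + 4.8² + 2·[11.3·18.9·0.52 + 11.3·4.8·0.30 + 18.9·4.8·0.50] = 507.94 + 345.377 = 853.317.
With uncorrelated errors the cross-covariances are all true-score covariance, so they carry over unchanged; only the diagonal terms shrink to ρᵢσᵢ².
True-score variance = [11.3²·0.61 + 18.9²·0.75 + 4.8²·0.72] + 345.377 = 362.387 + 345.377 = 707.764.
Reliability = 707.764 / 853.317 = 0.8294.

0.8294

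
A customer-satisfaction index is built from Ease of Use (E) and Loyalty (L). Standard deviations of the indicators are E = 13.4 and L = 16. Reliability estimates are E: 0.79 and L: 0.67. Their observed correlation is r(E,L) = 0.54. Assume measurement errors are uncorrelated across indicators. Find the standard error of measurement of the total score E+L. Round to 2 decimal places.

Var(total) = 435.56 + 231.552 = 667.112.
True-score variance = 313.372 + 231.552 = 544.924, so reliability = 0.8168.
Error variance = 667.112 − 544.924 = 122.188; SEM = √122.188 = 11.05.

11.05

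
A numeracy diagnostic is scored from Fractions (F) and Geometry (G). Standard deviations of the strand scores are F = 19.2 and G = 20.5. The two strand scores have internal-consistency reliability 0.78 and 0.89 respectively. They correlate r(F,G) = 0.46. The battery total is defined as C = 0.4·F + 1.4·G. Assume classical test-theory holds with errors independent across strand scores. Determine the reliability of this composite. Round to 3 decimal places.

0.905

Var(C) = 0.4²·19.2² + 1.4²·20.5² + 2·[0.56·19.2·20.5·0.46] = 882.672 + 202.783 = 1085.46.
Under uncorrelated errors the observed covariances equal the true-score covariances, so only the own-variance terms attenuate.
True-score variance = [0.4²·19.2²·0.78 + 1.4²·20.5²·0.89] + 202.783 = 779.09 + 202.783 = 981.873.
Reliability = 981.873 / 1085.46 = 0.905.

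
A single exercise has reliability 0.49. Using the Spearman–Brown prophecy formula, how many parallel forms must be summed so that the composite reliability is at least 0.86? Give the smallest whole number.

7

k ≥ ρ*(1−ρ₁)/(ρ₁(1−ρ*)) = 0.86·0.51 / (0.49·0.14) = 6.394.
Smallest integer k = 7.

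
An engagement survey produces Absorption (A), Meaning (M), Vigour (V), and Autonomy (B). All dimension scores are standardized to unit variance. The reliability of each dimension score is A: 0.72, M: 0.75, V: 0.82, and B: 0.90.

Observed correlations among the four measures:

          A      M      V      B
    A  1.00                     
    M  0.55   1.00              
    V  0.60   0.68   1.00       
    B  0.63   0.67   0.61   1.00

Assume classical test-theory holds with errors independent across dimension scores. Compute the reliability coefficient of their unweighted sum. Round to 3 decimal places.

Var(A+M+V+B) = 4 + 2·[0.55 + 0.60 + 0.63 + 0.68 + 0.67 + 0.61] = 4 + 7.48 = 11.48.
With uncorrelated errors the cross-covariances are all true-score covariance, so they carry over unchanged; only the diagonal terms shrink to ρᵢσᵢ².
True-score variance = [0.72 + 0.75 + 0.82 + 0.90] + 7.48 = 3.19 + 7.48 = 10.67.
Reliability = 10.67 / 11.48 = 0.929.

0.929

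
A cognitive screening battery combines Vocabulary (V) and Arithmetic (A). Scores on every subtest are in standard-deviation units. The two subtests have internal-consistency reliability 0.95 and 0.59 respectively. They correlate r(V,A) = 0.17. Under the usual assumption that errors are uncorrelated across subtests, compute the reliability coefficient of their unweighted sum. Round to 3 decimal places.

0.803

Var(V+A) = 2 + 2·[0.17] = 2 + 0.34 = 2.34.
With uncorrelated errors the cross-covariances are all true-score covariance, so they carry over unchanged; only the diagonal terms shrink to ρᵢσᵢ².
True-score variance = [0.95 + 0.59] + 0.34 = 1.54 + 0.34 = 1.88.
Reliability = 1.88 / 2.34 = 0.803.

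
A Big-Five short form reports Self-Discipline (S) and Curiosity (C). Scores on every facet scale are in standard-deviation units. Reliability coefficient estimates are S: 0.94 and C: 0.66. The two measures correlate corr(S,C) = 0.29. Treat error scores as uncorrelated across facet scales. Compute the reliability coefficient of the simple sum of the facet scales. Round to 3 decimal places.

0.845

Var(S+C) = 2 + 2·[0.29] = 2 + 0.58 = 2.58.
Under uncorrelated errors the observed covariances equal the true-score covariances, so only the own-variance terms attenuate.
True-score variance = [0.94 + 0.66] + 0.58 = 1.6 + 0.58 = 2.18.
Reliability = 2.18 / 2.58 = 0.845.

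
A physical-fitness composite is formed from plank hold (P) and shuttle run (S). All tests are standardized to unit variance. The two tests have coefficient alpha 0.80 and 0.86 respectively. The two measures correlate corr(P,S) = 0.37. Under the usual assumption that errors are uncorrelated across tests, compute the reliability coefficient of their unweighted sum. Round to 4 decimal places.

0.8759

Var(P+S) = 2 + 2·[0.37] = 2 + 0.74 = 2.74.
With uncorrelated errors the cross-covariances are all true-score covariance, so they carry over unchanged; only the diagonal terms shrink to ρᵢσᵢ².
True-score variance = [0.80 + 0.86] + 0.74 = 1.66 + 0.74 = 2.4.
Reliability = 2.4 / 2.74 = 0.8759.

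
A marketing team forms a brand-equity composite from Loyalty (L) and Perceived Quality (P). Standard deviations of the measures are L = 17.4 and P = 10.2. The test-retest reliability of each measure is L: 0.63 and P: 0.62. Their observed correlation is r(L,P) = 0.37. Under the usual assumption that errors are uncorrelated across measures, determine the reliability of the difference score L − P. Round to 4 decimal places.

0.4498

Var(L−P) = 17.4² + 10.2² − 2·17.4·10.2·0.37 = 406.8 − 131.335 = 275.465.
Under uncorrelated errors the observed covariances equal the true-score covariances, so only the own-variance terms attenuate.
True-score variance = [17.4²·0.63 + 10.2²·0.62] − 131.335 = 255.244 − 131.335 = 123.908.
Reliability = 123.908 / 275.465 = 0.4498.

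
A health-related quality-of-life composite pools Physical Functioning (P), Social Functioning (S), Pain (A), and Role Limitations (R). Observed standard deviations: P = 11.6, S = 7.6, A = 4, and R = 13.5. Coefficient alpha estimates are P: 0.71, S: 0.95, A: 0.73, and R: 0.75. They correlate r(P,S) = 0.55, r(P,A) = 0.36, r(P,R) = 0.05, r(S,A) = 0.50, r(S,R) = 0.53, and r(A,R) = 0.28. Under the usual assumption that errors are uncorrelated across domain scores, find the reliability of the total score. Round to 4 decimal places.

Var(P+S+A+R) = 11.6² + 7.6² + 4² + 13.5² + 2·[11.6·7.6·0.55 + 11.6·4·0.36 + 11.6·13.5·0.05 + 7.6·4·0.50 + 7.6·13.5·0.53 + 4·13.5·0.28] = 390.57 + 315.44 = 706.01.
With uncorrelated errors the cross-covariances are all true-score covariance, so they carry over unchanged; only the diagonal terms shrink to ρᵢσᵢ².
True-score variance = [11.6²·0.71 + 7.6²·0.95 + 4²·0.73 + 13.5²·0.75] + 315.44 = 298.777 + 315.44 = 614.217.
Reliability = 614.217 / 706.01 = 0.8700.

0.8700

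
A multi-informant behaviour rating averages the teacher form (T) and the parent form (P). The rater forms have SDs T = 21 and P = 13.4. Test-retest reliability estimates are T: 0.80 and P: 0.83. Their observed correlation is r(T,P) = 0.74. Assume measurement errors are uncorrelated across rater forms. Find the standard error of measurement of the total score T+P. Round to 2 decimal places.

10.90

Var(total) = 620.56 + 416.472 = 1037.03.
True-score variance = 501.835 + 416.472 = 918.307, so reliability = 0.8855.
Error variance = 1037.03 − 918.307 = 118.725; SEM = √118.725 = 10.90.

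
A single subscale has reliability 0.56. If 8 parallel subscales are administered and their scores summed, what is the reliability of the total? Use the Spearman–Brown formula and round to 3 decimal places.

ρ_k = kρ / (1 + (k−1)ρ) = 8·0.56 / (1 + 7·0.56) = 4.480 / 4.920 = 0.911.

0.911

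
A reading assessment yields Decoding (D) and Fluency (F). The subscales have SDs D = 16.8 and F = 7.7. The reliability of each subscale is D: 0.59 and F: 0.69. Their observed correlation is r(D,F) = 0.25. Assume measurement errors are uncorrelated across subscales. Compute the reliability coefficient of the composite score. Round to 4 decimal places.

Var(D+F) = 16.8² + 7.7² + 2·[16.8·7.7·0.25] = 341.53 + 64.68 = 406.21.
Because errors are independent across components, Cov(Tᵢ,Tⱼ) = Cov(Xᵢ,Xⱼ); the off-diagonal part of the true-score variance is the same as above.
True-score variance = [16.8²·0.59 + 7.7²·0.69] + 64.68 = 207.432 + 64.68 = 272.112.
Reliability = 272.112 / 406.21 = 0.6699.

0.6699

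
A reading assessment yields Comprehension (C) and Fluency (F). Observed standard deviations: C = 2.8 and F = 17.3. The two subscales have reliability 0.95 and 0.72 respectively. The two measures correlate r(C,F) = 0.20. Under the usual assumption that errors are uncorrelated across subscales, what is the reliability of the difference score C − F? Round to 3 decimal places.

0.707

Var(C−F) = 2.8² + 17.3² − 2·2.8·17.3·0.20 = 307.13 − 19.376 = 287.754.
With uncorrelated errors the cross-covariances are all true-score covariance, so they carry over unchanged; only the diagonal terms shrink to ρᵢσᵢ².
True-score variance = [2.8²·0.95 + 17.3²·0.72] − 19.376 = 222.937 − 19.376 = 203.561.
Reliability = 203.561 / 287.754 = 0.707.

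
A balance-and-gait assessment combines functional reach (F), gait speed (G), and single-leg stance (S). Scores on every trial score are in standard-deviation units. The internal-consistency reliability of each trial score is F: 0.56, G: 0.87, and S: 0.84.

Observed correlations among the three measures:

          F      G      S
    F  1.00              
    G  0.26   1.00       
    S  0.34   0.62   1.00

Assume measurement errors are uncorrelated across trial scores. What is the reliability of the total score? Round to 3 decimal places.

Var(F+G+S) = 3 + 2·[0.26 + 0.34 + 0.62] = 3 + 2.44 = 5.44.
Because errors are independent across components, Cov(Tᵢ,Tⱼ) = Cov(Xᵢ,Xⱼ); the off-diagonal part of the true-score variance is the same as above.
True-score variance = [0.56 + 0.87 + 0.84] + 2.44 = 2.27 + 2.44 = 4.71.
Reliability = 4.71 / 5.44 = 0.866.

0.866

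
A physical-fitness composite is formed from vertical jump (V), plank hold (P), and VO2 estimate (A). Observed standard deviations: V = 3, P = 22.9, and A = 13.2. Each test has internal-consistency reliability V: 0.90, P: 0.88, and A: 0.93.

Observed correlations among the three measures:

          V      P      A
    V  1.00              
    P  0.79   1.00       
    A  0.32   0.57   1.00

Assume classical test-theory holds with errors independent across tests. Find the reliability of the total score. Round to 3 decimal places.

Var(V+P+A) = 3² + 22.9² + 13.2² + 2·[3·22.9·0.79 + 3·13.2·0.32 + 22.9·13.2·0.57] = 707.65 + 478.489 = 1186.14.
With uncorrelated errors the cross-covariances are all true-score covariance, so they carry over unchanged; only the diagonal terms shrink to ρᵢσᵢ².
True-score variance = [3²·0.90 + 22.9²·0.88 + 13.2²·0.93] + 478.489 = 631.624 + 478.489 = 1110.11.
Reliability = 1110.11 / 1186.14 = 0.936.

0.936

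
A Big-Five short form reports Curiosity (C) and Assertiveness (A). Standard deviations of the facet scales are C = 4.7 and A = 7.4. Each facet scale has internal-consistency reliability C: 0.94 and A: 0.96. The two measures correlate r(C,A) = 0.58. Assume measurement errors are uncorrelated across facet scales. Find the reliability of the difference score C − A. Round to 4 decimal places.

0.9037

Var(C−A) = 4.7² + 7.4² − 2·4.7·7.4·0.58 = 76.85 − 40.3448 = 36.5052.
Because errors are independent across components, Cov(Tᵢ,Tⱼ) = Cov(Xᵢ,Xⱼ); the off-diagonal part of the true-score variance is the same as above.
True-score variance = [4.7²·0.94 + 7.4²·0.96] − 40.3448 = 73.3342 − 40.3448 = 32.9894.
Reliability = 32.9894 / 36.5052 = 0.9037.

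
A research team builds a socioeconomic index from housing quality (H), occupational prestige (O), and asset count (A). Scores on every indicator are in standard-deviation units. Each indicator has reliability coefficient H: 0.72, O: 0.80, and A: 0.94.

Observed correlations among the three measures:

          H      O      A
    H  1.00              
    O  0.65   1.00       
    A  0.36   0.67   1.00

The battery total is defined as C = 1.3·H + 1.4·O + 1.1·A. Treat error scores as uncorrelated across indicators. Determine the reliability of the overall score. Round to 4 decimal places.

0.9091

Var(C) = 1.3² + 1.4² + 1.1² + 2·[1.82·0.65 + 1.43·0.36 + 1.54·0.67] = 4.86 + 5.4592 = 10.3192.
Under uncorrelated errors the observed covariances equal the true-score covariances, so only the own-variance terms attenuate.
True-score variance = [1.3²·0.72 + 1.4²·0.80 + 1.1²·0.94] + 5.4592 = 3.9222 + 5.4592 = 9.3814.
Reliability = 9.3814 / 10.3192 = 0.9091.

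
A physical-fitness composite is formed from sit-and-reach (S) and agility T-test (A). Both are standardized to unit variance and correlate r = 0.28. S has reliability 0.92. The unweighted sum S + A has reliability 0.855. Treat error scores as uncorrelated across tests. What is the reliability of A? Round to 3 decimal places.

0.709

Var(S+A) = 2 + 2·0.28 = 2.560.
True-score variance = ρ_S + ρ_A + 2·0.28, so 0.855 = (0.92 + ρ_A + 0.56) / 2.560.
ρ_A = 0.855·2.560 − 0.92 − 0.56 = 0.709.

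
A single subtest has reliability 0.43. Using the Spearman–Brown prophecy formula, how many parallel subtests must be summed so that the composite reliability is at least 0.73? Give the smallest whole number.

k ≥ ρ*(1−ρ₁)/(ρ₁(1−ρ*)) = 0.73·0.57 / (0.43·0.27) = 3.584.
Smallest integer k = 4.

4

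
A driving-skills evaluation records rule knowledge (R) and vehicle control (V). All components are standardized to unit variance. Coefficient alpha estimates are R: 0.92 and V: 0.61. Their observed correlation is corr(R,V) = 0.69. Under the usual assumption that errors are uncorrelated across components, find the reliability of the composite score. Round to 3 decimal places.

Var(R+V) = 2 + 2·[0.69] = 2 + 1.38 = 3.38.
Under uncorrelated errors the observed covariances equal the true-score covariances, so only the own-variance terms attenuate.
True-score variance = [0.92 + 0.61] + 1.38 = 1.53 + 1.38 = 2.91.
Reliability = 2.91 / 3.38 = 0.861.

0.861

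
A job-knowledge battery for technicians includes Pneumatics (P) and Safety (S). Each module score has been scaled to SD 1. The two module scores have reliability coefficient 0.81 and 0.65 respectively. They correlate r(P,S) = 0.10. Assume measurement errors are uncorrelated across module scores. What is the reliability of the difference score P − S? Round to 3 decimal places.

0.700

Var(P−S) = 1 + 1 − 2·0.10 = 2 − 0.2 = 1.8.
Under uncorrelated errors the observed covariances equal the true-score covariances, so only the own-variance terms attenuate.
True-score variance = [0.81 + 0.65] − 0.2 = 1.46 − 0.2 = 1.26.
Reliability = 1.26 / 1.8 = 0.700.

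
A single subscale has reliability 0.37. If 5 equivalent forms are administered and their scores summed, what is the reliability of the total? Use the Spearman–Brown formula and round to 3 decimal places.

0.746

ρ_k = kρ / (1 + (k−1)ρ) = 5·0.37 / (1 + 4·0.37) = 1.850 / 2.480 = 0.746.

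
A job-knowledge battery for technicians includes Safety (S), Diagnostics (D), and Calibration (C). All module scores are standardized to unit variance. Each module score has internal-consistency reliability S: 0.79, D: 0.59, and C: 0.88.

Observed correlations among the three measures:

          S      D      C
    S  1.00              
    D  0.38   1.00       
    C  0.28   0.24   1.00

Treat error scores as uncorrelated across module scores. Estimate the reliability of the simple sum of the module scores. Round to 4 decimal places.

Var(S+D+C) = 3 + 2·[0.38 + 0.28 + 0.24] = 3 + 1.8 = 4.8.
With uncorrelated errors the cross-covariances are all true-score covariance, so they carry over unchanged; only the diagonal terms shrink to ρᵢσᵢ².
True-score variance = [0.79 + 0.59 + 0.88] + 1.8 = 2.26 + 1.8 = 4.06.
Reliability = 4.06 / 4.8 = 0.8458.

0.8458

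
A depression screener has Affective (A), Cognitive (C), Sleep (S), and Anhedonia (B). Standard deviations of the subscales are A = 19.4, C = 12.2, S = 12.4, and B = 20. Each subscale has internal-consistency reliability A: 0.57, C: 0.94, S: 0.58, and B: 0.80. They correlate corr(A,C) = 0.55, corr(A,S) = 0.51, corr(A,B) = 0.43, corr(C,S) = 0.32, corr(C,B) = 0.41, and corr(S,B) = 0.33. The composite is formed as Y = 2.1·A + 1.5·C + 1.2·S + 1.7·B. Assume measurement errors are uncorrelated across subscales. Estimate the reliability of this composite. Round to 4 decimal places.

Var(Y) = 2.1²·19.4² + 1.5²·12.2² + 1.2²·12.4² + 1.7²·20² + 2·[3.15·19.4·12.2·0.55 + 2.52·19.4·12.4·0.51 + 3.57·19.4·20·0.43 + 1.8·12.2·12.4·0.32 + 2.55·12.2·20·0.41 + 2.04·12.4·20·0.33] = 3372.05 + 3648.05 = 7020.11.
Under uncorrelated errors the observed covariances equal the true-score covariances, so only the own-variance terms attenuate.
True-score variance = [2.1²·19.4²·0.57 + 1.5²·12.2²·0.94 + 1.2²·12.4²·0.58 + 1.7²·20²·0.80] + 3648.05 = 2314.07 + 3648.05 = 5962.13.
Reliability = 5962.13 / 7020.11 = 0.8493.

0.8493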